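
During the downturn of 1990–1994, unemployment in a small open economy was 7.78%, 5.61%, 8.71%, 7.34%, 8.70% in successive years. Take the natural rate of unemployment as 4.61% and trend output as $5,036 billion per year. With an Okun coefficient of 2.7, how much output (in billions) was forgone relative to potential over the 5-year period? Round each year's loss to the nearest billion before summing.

Year 1990: gap = -2.7 × (7.78 - 4.61) = -8.559%, loss ≈ 5036 × 8.559/100 ≈ 431.
Year 1991: gap = -2.7 × (5.61 - 4.61) = -2.7%, loss ≈ 5036 × 2.7/100 ≈ 136.
Year 1992: gap = -2.7 × (8.71 - 4.61) = -11.07%, loss ≈ 5036 × 11.07/100 ≈ 557.
Year 1993: gap = -2.7 × (7.34 - 4.61) = -7.371%, loss ≈ 5036 × 7.371/100 ≈ 371.
Year 1994: gap = -2.7 × (8.7 - 4.61) = -11.043%, loss ≈ 5036 × 11.043/100 ≈ 556.
Total lost output = 431 + 136 + 557 + 371 + 556 = 2051 billion.

$2,051 billion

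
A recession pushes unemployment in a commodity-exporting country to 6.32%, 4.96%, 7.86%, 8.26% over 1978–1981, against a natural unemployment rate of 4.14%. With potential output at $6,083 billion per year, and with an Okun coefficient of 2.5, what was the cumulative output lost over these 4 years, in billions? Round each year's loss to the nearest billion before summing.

Year 1978: gap = -2.5 × (6.32 - 4.14) = -5.45%, loss ≈ 6083 × 5.45/100 ≈ 332.
Year 1979: gap = -2.5 × (4.96 - 4.14) = -2.05%, loss ≈ 6083 × 2.05/100 ≈ 125.
Year 1980: gap = -2.5 × (7.86 - 4.14) = -9.3%, loss ≈ 6083 × 9.3/100 ≈ 566.
Year 1981: gap = -2.5 × (8.26 - 4.14) = -10.3%, loss ≈ 6083 × 10.3/100 ≈ 627.
Total lost output = 332 + 125 + 566 + 627 = 1650 billion.

$1,650 billion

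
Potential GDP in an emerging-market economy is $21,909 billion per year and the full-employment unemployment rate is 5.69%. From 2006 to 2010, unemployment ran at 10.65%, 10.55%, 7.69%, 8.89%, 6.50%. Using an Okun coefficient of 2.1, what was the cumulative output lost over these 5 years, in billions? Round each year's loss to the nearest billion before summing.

Year 2006: gap = -2.1 × (10.65 - 5.69) = -10.416%, loss ≈ 21909 × 10.416/100 ≈ 2282.
Year 2007: gap = -2.1 × (10.55 - 5.69) = -10.206%, loss ≈ 21909 × 10.206/100 ≈ 2236.
Year 2008: gap = -2.1 × (7.69 - 5.69) = -4.2%, loss ≈ 21909 × 4.2/100 ≈ 920.
Year 2009: gap = -2.1 × (8.89 - 5.69) = -6.72%, loss ≈ 21909 × 6.72/100 ≈ 1472.
Year 2010: gap = -2.1 × (6.5 - 5.69) = -1.701%, loss ≈ 21909 × 1.701/100 ≈ 373.
Total lost output = 2282 + 2236 + 920 + 1472 + 373 = 7283 billion.

$7,283 billion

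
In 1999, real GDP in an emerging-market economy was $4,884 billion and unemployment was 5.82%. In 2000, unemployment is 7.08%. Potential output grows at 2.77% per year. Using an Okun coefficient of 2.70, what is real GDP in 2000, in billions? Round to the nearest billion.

$4,853 billion

Δu = 7.08 - 5.82 = 1.26 points.
Okun's law (growth form): g_Y = g_Y* - β × Δu = 2.77 - 2.70 × (1.26) = 2.77 - 3.402 = -0.632%.
Real GDP in the next year = 4884 × (1 - 0.632/100) = 4884 × 0.99368 ≈ 4853 billion.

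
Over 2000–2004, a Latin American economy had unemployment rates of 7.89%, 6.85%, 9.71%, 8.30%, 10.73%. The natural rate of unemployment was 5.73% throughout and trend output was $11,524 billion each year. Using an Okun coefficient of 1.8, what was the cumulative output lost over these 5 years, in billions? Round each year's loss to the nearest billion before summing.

Year 2000: gap = -1.8 × (7.89 - 5.73) = -3.888%, loss ≈ 11524 × 3.888/100 ≈ 448.
Year 2001: gap = -1.8 × (6.85 - 5.73) = -2.016%, loss ≈ 11524 × 2.016/100 ≈ 232.
Year 2002: gap = -1.8 × (9.71 - 5.73) = -7.164%, loss ≈ 11524 × 7.164/100 ≈ 826.
Year 2003: gap = -1.8 × (8.3 - 5.73) = -4.626%, loss ≈ 11524 × 4.626/100 ≈ 533.
Year 2004: gap = -1.8 × (10.73 - 5.73) = -9%, loss ≈ 11524 × 9/100 ≈ 1037.
Total lost output = 448 + 232 + 826 + 533 + 1037 = 3076 billion.

$3,076 billion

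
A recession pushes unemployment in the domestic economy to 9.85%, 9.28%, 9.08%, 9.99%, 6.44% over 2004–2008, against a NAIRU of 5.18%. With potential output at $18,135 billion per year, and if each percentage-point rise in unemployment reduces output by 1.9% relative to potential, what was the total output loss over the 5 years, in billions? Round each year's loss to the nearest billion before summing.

$6,457 billion

Year 2004: gap = -1.9 × (9.85 - 5.18) = -8.873%, loss ≈ 18135 × 8.873/100 ≈ 1609.
Year 2005: gap = -1.9 × (9.28 - 5.18) = -7.79%, loss ≈ 18135 × 7.79/100 ≈ 1413.
Year 2006: gap = -1.9 × (9.08 - 5.18) = -7.41%, loss ≈ 18135 × 7.41/100 ≈ 1344.
Year 2007: gap = -1.9 × (9.99 - 5.18) = -9.139%, loss ≈ 18135 × 9.139/100 ≈ 1657.
Year 2008: gap = -1.9 × (6.44 - 5.18) = -2.394%, loss ≈ 18135 × 2.394/100 ≈ 434.
Total lost output = 1609 + 1413 + 1344 + 1657 + 434 = 6457 billion.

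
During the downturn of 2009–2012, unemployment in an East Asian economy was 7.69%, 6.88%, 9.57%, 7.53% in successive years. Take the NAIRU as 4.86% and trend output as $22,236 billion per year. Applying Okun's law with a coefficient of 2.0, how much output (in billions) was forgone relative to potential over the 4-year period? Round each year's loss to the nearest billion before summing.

Year 2009: gap = -2.0 × (7.69 - 4.86) = -5.66%, loss ≈ 22236 × 5.66/100 ≈ 1259.
Year 2010: gap = -2.0 × (6.88 - 4.86) = -4.04%, loss ≈ 22236 × 4.04/100 ≈ 898.
Year 2011: gap = -2.0 × (9.57 - 4.86) = -9.42%, loss ≈ 22236 × 9.42/100 ≈ 2095.
Year 2012: gap = -2.0 × (7.53 - 4.86) = -5.34%, loss ≈ 22236 × 5.34/100 ≈ 1187.
Total lost output = 1259 + 898 + 2095 + 1187 = 5439 billion.

$5,439 billion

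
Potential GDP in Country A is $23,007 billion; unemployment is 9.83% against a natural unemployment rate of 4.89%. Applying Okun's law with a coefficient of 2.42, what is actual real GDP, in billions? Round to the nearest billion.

$20,257 billion

Unemployment gap = 9.83 - 4.89 = 4.94 points, so the output gap is -2.42 × 4.94 = -11.9548%.
Actual GDP = 23007 × (1 - 11.9548/100) = 23007 × 0.880452 ≈ 20257 billion.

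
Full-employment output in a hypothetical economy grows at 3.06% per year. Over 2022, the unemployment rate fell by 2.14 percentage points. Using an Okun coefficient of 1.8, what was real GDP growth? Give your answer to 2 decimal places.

Growth-rate Okun's law: g_Y = g_Y* - β × Δu.
g_Y = 3.06 - 1.8 × (-2.14) = 3.06 + 3.852 = 6.912%, i.e. 6.91% to 2 d.p.

6.91%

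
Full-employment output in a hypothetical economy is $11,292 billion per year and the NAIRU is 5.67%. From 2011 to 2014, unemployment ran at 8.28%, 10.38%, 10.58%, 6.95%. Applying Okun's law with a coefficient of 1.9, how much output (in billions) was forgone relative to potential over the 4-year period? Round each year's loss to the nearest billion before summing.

Year 2011: gap = -1.9 × (8.28 - 5.67) = -4.959%, loss ≈ 11292 × 4.959/100 ≈ 560.
Year 2012: gap = -1.9 × (10.38 - 5.67) = -8.949%, loss ≈ 11292 × 8.949/100 ≈ 1011.
Year 2013: gap = -1.9 × (10.58 - 5.67) = -9.329%, loss ≈ 11292 × 9.329/100 ≈ 1053.
Year 2014: gap = -1.9 × (6.95 - 5.67) = -2.432%, loss ≈ 11292 × 2.432/100 ≈ 275.
Total lost output = 560 + 1011 + 1053 + 275 = 2899 billion.

$2,899 billion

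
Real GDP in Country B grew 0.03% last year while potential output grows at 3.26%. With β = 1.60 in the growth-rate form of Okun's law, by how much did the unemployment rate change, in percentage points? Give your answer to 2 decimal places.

Growth-rate Okun's law: g_Y = g_Y* - β × Δu, so Δu = (g_Y* - g_Y)/β.
Δu = (3.26 - 0.03)/1.60 = 3.23/1.60 = 2.02 percentage points.

2.02 percentage points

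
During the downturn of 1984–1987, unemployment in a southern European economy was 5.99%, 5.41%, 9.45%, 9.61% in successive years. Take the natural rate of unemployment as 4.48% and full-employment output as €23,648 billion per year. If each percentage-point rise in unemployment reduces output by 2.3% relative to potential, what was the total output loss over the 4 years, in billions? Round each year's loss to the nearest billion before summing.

Year 1984: gap = -2.3 × (5.99 - 4.48) = -3.473%, loss ≈ 23648 × 3.473/100 ≈ 821.
Year 1985: gap = -2.3 × (5.41 - 4.48) = -2.139%, loss ≈ 23648 × 2.139/100 ≈ 506.
Year 1986: gap = -2.3 × (9.45 - 4.48) = -11.431%, loss ≈ 23648 × 11.431/100 ≈ 2703.
Year 1987: gap = -2.3 × (9.61 - 4.48) = -11.799%, loss ≈ 23648 × 11.799/100 ≈ 2790.
Total lost output = 821 + 506 + 2703 + 2790 = 6820 billion.

€6,820 billion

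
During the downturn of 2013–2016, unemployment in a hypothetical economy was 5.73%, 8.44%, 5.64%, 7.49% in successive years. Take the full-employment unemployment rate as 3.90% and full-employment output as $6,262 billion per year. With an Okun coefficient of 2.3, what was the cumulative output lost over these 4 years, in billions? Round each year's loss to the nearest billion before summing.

$1,686 billion

Year 2013: gap = -2.3 × (5.73 - 3.9) = -4.209%, loss ≈ 6262 × 4.209/100 ≈ 264.
Year 2014: gap = -2.3 × (8.44 - 3.9) = -10.442%, loss ≈ 6262 × 10.442/100 ≈ 654.
Year 2015: gap = -2.3 × (5.64 - 3.9) = -4.002%, loss ≈ 6262 × 4.002/100 ≈ 251.
Year 2016: gap = -2.3 × (7.49 - 3.9) = -8.257%, loss ≈ 6262 × 8.257/100 ≈ 517.
Total lost output = 264 + 654 + 251 + 517 = 1686 billion.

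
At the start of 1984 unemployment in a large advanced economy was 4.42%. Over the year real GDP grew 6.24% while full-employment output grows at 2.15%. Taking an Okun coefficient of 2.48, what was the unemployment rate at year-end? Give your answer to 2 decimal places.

2.77%

Growth-rate Okun's law: g_Y = g_Y* - β × Δu, so Δu = (g_Y* - g_Y)/β.
Δu = (2.15 - 6.24)/2.48 = -4.09/2.48 = -1.65 percentage points.
Year-end unemployment = 4.42 - 1.65 = 2.77%.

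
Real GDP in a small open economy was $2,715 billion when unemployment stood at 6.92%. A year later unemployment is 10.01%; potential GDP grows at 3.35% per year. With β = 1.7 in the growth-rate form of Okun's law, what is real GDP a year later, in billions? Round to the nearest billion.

$2,663 billion

Δu = 10.01 - 6.92 = 3.09 points.
Okun's law (growth form): g_Y = g_Y* - β × Δu = 3.35 - 1.7 × (3.09) = 3.35 - 5.253 = -1.903%.
Real GDP in the next year = 2715 × (1 - 1.903/100) = 2715 × 0.98097 ≈ 2663 billion.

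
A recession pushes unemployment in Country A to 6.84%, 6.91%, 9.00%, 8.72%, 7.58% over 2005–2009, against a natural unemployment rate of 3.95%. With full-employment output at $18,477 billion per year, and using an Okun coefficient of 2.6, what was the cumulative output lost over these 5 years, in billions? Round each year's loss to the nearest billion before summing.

Year 2005: gap = -2.6 × (6.84 - 3.95) = -7.514%, loss ≈ 18477 × 7.514/100 ≈ 1388.
Year 2006: gap = -2.6 × (6.91 - 3.95) = -7.696%, loss ≈ 18477 × 7.696/100 ≈ 1422.
Year 2007: gap = -2.6 × (9 - 3.95) = -13.13%, loss ≈ 18477 × 13.13/100 ≈ 2426.
Year 2008: gap = -2.6 × (8.72 - 3.95) = -12.402%, loss ≈ 18477 × 12.402/100 ≈ 2292.
Year 2009: gap = -2.6 × (7.58 - 3.95) = -9.438%, loss ≈ 18477 × 9.438/100 ≈ 1744.
Total lost output = 1388 + 1422 + 2426 + 2292 + 1744 = 9272 billion.

$9,272 billion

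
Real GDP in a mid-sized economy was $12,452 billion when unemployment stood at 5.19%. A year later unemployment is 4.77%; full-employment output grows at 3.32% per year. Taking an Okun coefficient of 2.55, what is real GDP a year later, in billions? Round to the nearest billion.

Δu = 4.77 - 5.19 = -0.42 points.
Okun's law (growth form): g_Y = g_Y* - β × Δu = 3.32 - 2.55 × (-0.42) = 3.32 + 1.071 = 4.391%.
Real GDP in the next year = 12452 × (1 + 4.391/100) = 12452 × 1.04391 ≈ 12999 billion.

$12,999 billion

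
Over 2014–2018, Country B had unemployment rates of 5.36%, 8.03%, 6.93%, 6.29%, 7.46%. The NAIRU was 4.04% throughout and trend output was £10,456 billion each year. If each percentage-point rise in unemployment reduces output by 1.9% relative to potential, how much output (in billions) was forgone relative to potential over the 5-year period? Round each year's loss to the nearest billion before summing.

Year 2014: gap = -1.9 × (5.36 - 4.04) = -2.508%, loss ≈ 10456 × 2.508/100 ≈ 262.
Year 2015: gap = -1.9 × (8.03 - 4.04) = -7.581%, loss ≈ 10456 × 7.581/100 ≈ 793.
Year 2016: gap = -1.9 × (6.93 - 4.04) = -5.491%, loss ≈ 10456 × 5.491/100 ≈ 574.
Year 2017: gap = -1.9 × (6.29 - 4.04) = -4.275%, loss ≈ 10456 × 4.275/100 ≈ 447.
Year 2018: gap = -1.9 × (7.46 - 4.04) = -6.498%, loss ≈ 10456 × 6.498/100 ≈ 679.
Total lost output = 262 + 793 + 574 + 447 + 679 = 2755 billion.

£2,755 billion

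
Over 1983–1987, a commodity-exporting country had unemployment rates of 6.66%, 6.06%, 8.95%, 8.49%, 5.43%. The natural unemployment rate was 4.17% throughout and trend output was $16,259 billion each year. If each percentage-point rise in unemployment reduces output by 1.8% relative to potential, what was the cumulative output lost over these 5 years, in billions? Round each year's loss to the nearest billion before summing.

$4,314 billion

Year 1983: gap = -1.8 × (6.66 - 4.17) = -4.482%, loss ≈ 16259 × 4.482/100 ≈ 729.
Year 1984: gap = -1.8 × (6.06 - 4.17) = -3.402%, loss ≈ 16259 × 3.402/100 ≈ 553.
Year 1985: gap = -1.8 × (8.95 - 4.17) = -8.604%, loss ≈ 16259 × 8.604/100 ≈ 1399.
Year 1986: gap = -1.8 × (8.49 - 4.17) = -7.776%, loss ≈ 16259 × 7.776/100 ≈ 1264.
Year 1987: gap = -1.8 × (5.43 - 4.17) = -2.268%, loss ≈ 16259 × 2.268/100 ≈ 369.
Total lost output = 729 + 553 + 1399 + 1264 + 369 = 4314 billion.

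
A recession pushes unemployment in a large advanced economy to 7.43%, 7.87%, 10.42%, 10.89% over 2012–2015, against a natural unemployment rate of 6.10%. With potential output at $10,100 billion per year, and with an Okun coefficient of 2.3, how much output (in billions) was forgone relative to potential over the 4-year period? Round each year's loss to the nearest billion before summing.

$2,837 billion

Year 2012: gap = -2.3 × (7.43 - 6.1) = -3.059%, loss ≈ 10100 × 3.059/100 ≈ 309.
Year 2013: gap = -2.3 × (7.87 - 6.1) = -4.071%, loss ≈ 10100 × 4.071/100 ≈ 411.
Year 2014: gap = -2.3 × (10.42 - 6.1) = -9.936%, loss ≈ 10100 × 9.936/100 ≈ 1004.
Year 2015: gap = -2.3 × (10.89 - 6.1) = -11.017%, loss ≈ 10100 × 11.017/100 ≈ 1113.
Total lost output = 309 + 411 + 1004 + 1113 = 2837 billion.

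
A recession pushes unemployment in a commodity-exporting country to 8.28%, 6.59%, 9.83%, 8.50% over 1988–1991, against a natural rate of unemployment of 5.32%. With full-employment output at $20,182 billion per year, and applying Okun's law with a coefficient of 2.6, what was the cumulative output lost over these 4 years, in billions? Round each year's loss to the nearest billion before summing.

Year 1988: gap = -2.6 × (8.28 - 5.32) = -7.696%, loss ≈ 20182 × 7.696/100 ≈ 1553.
Year 1989: gap = -2.6 × (6.59 - 5.32) = -3.302%, loss ≈ 20182 × 3.302/100 ≈ 666.
Year 1990: gap = -2.6 × (9.83 - 5.32) = -11.726%, loss ≈ 20182 × 11.726/100 ≈ 2367.
Year 1991: gap = -2.6 × (8.5 - 5.32) = -8.268%, loss ≈ 20182 × 8.268/100 ≈ 1669.
Total lost output = 1553 + 666 + 2367 + 1669 = 6255 billion.

$6,255 billion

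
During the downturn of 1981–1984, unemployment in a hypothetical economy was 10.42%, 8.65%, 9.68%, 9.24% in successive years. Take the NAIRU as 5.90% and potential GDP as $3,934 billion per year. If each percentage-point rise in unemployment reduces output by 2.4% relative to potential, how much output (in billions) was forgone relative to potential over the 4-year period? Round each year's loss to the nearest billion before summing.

Year 1981: gap = -2.4 × (10.42 - 5.9) = -10.848%, loss ≈ 3934 × 10.848/100 ≈ 427.
Year 1982: gap = -2.4 × (8.65 - 5.9) = -6.6%, loss ≈ 3934 × 6.6/100 ≈ 260.
Year 1983: gap = -2.4 × (9.68 - 5.9) = -9.072%, loss ≈ 3934 × 9.072/100 ≈ 357.
Year 1984: gap = -2.4 × (9.24 - 5.9) = -8.016%, loss ≈ 3934 × 8.016/100 ≈ 315.
Total lost output = 427 + 260 + 357 + 315 = 1359 billion.

$1,359 billion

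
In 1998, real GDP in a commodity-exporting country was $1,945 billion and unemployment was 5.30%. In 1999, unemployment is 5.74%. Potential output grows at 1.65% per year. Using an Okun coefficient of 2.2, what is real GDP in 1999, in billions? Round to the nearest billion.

Δu = 5.74 - 5.3 = 0.44 points.
Okun's law (growth form): g_Y = g_Y* - β × Δu = 1.65 - 2.2 × (0.44) = 1.65 - 0.968 = 0.682%.
Real GDP in the next year = 1945 × (1 + 0.682/100) = 1945 × 1.00682 ≈ 1958 billion.

$1,958 billion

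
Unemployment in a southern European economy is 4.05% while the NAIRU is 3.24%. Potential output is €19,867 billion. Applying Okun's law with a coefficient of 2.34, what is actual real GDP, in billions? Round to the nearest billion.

Unemployment gap = 4.05 - 3.24 = 0.81 points, so the output gap is -2.34 × 0.81 = -1.8954%.
Actual GDP = 19867 × (1 - 1.8954/100) = 19867 × 0.981046 ≈ 19490 billion.

€19,490 billion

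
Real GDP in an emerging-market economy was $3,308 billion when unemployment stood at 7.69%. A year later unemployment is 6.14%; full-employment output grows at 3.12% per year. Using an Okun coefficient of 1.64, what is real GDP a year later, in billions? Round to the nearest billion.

Δu = 6.14 - 7.69 = -1.55 points.
Okun's law (growth form): g_Y = g_Y* - β × Δu = 3.12 - 1.64 × (-1.55) = 3.12 + 2.542 = 5.662%.
Real GDP in the next year = 3308 × (1 + 5.662/100) = 3308 × 1.05662 ≈ 3495 billion.

$3,495 billion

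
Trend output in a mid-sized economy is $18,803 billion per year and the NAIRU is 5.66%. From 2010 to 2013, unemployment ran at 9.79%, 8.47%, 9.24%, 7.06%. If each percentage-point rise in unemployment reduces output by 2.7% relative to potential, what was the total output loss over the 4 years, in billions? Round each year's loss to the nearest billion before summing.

Year 2010: gap = -2.7 × (9.79 - 5.66) = -11.151%, loss ≈ 18803 × 11.151/100 ≈ 2097.
Year 2011: gap = -2.7 × (8.47 - 5.66) = -7.587%, loss ≈ 18803 × 7.587/100 ≈ 1427.
Year 2012: gap = -2.7 × (9.24 - 5.66) = -9.666%, loss ≈ 18803 × 9.666/100 ≈ 1817.
Year 2013: gap = -2.7 × (7.06 - 5.66) = -3.78%, loss ≈ 18803 × 3.78/100 ≈ 711.
Total lost output = 2097 + 1427 + 1817 + 711 = 6052 billion.

$6,052 billion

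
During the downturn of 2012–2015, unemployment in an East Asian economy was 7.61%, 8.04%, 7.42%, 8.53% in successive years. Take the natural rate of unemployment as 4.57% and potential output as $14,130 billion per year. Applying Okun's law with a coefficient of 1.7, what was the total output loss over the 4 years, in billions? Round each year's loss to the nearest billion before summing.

Year 2012: gap = -1.7 × (7.61 - 4.57) = -5.168%, loss ≈ 14130 × 5.168/100 ≈ 730.
Year 2013: gap = -1.7 × (8.04 - 4.57) = -5.899%, loss ≈ 14130 × 5.899/100 ≈ 834.
Year 2014: gap = -1.7 × (7.42 - 4.57) = -4.845%, loss ≈ 14130 × 4.845/100 ≈ 685.
Year 2015: gap = -1.7 × (8.53 - 4.57) = -6.732%, loss ≈ 14130 × 6.732/100 ≈ 951.
Total lost output = 730 + 834 + 685 + 951 = 3200 billion.

$3,200 billion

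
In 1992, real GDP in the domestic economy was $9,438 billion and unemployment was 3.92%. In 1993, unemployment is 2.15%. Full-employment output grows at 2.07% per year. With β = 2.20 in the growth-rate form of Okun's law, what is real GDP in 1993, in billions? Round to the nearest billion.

$10,001 billion

Δu = 2.15 - 3.92 = -1.77 points.
Okun's law (growth form): g_Y = g_Y* - β × Δu = 2.07 - 2.20 × (-1.77) = 2.07 + 3.894 = 5.964%.
Real GDP in the next year = 9438 × (1 + 5.964/100) = 9438 × 1.05964 ≈ 10001 billion.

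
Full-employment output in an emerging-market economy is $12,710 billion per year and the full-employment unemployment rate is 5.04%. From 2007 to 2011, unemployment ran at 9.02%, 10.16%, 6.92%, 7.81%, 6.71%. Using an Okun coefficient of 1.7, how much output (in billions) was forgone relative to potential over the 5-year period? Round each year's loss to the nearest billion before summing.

Year 2007: gap = -1.7 × (9.02 - 5.04) = -6.766%, loss ≈ 12710 × 6.766/100 ≈ 860.
Year 2008: gap = -1.7 × (10.16 - 5.04) = -8.704%, loss ≈ 12710 × 8.704/100 ≈ 1106.
Year 2009: gap = -1.7 × (6.92 - 5.04) = -3.196%, loss ≈ 12710 × 3.196/100 ≈ 406.
Year 2010: gap = -1.7 × (7.81 - 5.04) = -4.709%, loss ≈ 12710 × 4.709/100 ≈ 599.
Year 2011: gap = -1.7 × (6.71 - 5.04) = -2.839%, loss ≈ 12710 × 2.839/100 ≈ 361.
Total lost output = 860 + 1106 + 406 + 599 + 361 = 3332 billion.

$3,332 billion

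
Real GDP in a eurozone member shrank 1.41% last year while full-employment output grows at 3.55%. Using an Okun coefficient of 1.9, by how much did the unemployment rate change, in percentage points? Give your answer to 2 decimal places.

Growth-rate Okun's law: g_Y = g_Y* - β × Δu, so Δu = (g_Y* - g_Y)/β.
Δu = (3.55 + 1.41)/1.9 = 4.96/1.9 = 2.61 percentage points.

2.61 percentage points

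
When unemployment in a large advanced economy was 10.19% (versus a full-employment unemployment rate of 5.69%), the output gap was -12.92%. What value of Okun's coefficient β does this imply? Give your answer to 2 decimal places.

Okun's law: output gap = -β × (u - u*).
-12.92 = -β × (10.19 - 5.69) = -β × 4.5, so β = 12.92/4.5 = 2.87.

β ≈ 2.87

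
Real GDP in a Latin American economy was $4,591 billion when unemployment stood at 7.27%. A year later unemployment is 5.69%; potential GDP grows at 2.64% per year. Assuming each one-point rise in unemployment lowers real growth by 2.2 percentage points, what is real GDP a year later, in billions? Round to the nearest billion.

$4,872 billion

Δu = 5.69 - 7.27 = -1.58 points.
Okun's law (growth form): g_Y = g_Y* - β × Δu = 2.64 - 2.2 × (-1.58) = 2.64 + 3.476 = 6.116%.
Real GDP in the next year = 4591 × (1 + 6.116/100) = 4591 × 1.06116 ≈ 4872 billion.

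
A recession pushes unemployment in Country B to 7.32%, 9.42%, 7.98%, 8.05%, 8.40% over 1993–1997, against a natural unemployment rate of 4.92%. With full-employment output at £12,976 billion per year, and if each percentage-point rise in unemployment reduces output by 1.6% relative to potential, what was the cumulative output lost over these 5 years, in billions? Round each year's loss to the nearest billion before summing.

£3,440 billion

Year 1993: gap = -1.6 × (7.32 - 4.92) = -3.84%, loss ≈ 12976 × 3.84/100 ≈ 498.
Year 1994: gap = -1.6 × (9.42 - 4.92) = -7.2%, loss ≈ 12976 × 7.2/100 ≈ 934.
Year 1995: gap = -1.6 × (7.98 - 4.92) = -4.896%, loss ≈ 12976 × 4.896/100 ≈ 635.
Year 1996: gap = -1.6 × (8.05 - 4.92) = -5.008%, loss ≈ 12976 × 5.008/100 ≈ 650.
Year 1997: gap = -1.6 × (8.4 - 4.92) = -5.568%, loss ≈ 12976 × 5.568/100 ≈ 723.
Total lost output = 498 + 934 + 635 + 650 + 723 = 3440 billion.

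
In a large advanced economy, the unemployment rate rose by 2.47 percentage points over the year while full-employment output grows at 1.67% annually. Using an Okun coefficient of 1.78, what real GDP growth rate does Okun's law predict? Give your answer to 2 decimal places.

Growth-rate Okun's law: g_Y = g_Y* - β × Δu.
g_Y = 1.67 - 1.78 × (2.47) = 1.67 - 4.3966 = -2.7266%, i.e. -2.73% to 2 d.p.

-2.73%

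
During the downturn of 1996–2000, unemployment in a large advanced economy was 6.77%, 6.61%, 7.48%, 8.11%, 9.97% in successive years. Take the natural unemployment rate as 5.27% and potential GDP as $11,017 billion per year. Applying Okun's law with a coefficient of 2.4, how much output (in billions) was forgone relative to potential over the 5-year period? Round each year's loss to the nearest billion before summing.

Year 1996: gap = -2.4 × (6.77 - 5.27) = -3.6%, loss ≈ 11017 × 3.6/100 ≈ 397.
Year 1997: gap = -2.4 × (6.61 - 5.27) = -3.216%, loss ≈ 11017 × 3.216/100 ≈ 354.
Year 1998: gap = -2.4 × (7.48 - 5.27) = -5.304%, loss ≈ 11017 × 5.304/100 ≈ 584.
Year 1999: gap = -2.4 × (8.11 - 5.27) = -6.816%, loss ≈ 11017 × 6.816/100 ≈ 751.
Year 2000: gap = -2.4 × (9.97 - 5.27) = -11.28%, loss ≈ 11017 × 11.28/100 ≈ 1243.
Total lost output = 397 + 354 + 584 + 751 + 1243 = 3329 billion.

$3,329 billion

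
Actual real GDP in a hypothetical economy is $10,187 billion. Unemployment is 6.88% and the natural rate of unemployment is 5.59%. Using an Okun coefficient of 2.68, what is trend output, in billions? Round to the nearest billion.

Unemployment gap = 6.88 - 5.59 = 1.29 points, so output gap = -2.68 × 1.29 = -3.4572%.
Since Y = Y* × (1 + gap/100), Y* = 10187/0.965428 ≈ 10552 billion.

$10,552 billion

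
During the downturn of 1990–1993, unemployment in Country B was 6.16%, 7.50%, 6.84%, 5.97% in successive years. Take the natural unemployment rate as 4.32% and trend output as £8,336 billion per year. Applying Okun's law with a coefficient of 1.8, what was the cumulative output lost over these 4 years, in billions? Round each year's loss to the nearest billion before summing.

Year 1990: gap = -1.8 × (6.16 - 4.32) = -3.312%, loss ≈ 8336 × 3.312/100 ≈ 276.
Year 1991: gap = -1.8 × (7.5 - 4.32) = -5.724%, loss ≈ 8336 × 5.724/100 ≈ 477.
Year 1992: gap = -1.8 × (6.84 - 4.32) = -4.536%, loss ≈ 8336 × 4.536/100 ≈ 378.
Year 1993: gap = -1.8 × (5.97 - 4.32) = -2.97%, loss ≈ 8336 × 2.97/100 ≈ 248.
Total lost output = 276 + 477 + 378 + 248 = 1379 billion.

£1,379 billion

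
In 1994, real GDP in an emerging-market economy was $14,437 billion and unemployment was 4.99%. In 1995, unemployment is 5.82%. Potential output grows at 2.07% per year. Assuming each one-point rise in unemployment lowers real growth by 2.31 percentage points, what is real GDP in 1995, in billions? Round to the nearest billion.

$14,459 billion

Δu = 5.82 - 4.99 = 0.83 points.
Okun's law (growth form): g_Y = g_Y* - β × Δu = 2.07 - 2.31 × (0.83) = 2.07 - 1.9173 = 0.1527%.
Real GDP in the next year = 14437 × (1 + 0.1527/100) = 14437 × 1.001527 ≈ 14459 billion.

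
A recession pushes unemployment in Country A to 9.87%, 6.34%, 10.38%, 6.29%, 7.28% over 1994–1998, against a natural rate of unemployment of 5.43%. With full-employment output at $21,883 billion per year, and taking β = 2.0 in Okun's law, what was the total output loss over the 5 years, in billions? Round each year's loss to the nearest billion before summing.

Year 1994: gap = -2.0 × (9.87 - 5.43) = -8.88%, loss ≈ 21883 × 8.88/100 ≈ 1943.
Year 1995: gap = -2.0 × (6.34 - 5.43) = -1.82%, loss ≈ 21883 × 1.82/100 ≈ 398.
Year 1996: gap = -2.0 × (10.38 - 5.43) = -9.9%, loss ≈ 21883 × 9.9/100 ≈ 2166.
Year 1997: gap = -2.0 × (6.29 - 5.43) = -1.72%, loss ≈ 21883 × 1.72/100 ≈ 376.
Year 1998: gap = -2.0 × (7.28 - 5.43) = -3.7%, loss ≈ 21883 × 3.7/100 ≈ 810.
Total lost output = 1943 + 398 + 2166 + 376 + 810 = 5693 billion.

$5,693 billion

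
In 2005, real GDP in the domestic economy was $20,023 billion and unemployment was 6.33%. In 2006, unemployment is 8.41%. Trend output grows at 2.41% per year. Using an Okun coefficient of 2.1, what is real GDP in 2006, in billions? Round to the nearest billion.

$19,631 billion

Δu = 8.41 - 6.33 = 2.08 points.
Okun's law (growth form): g_Y = g_Y* - β × Δu = 2.41 - 2.1 × (2.08) = 2.41 - 4.368 = -1.958%.
Real GDP in the next year = 20023 × (1 - 1.958/100) = 20023 × 0.98042 ≈ 19631 billion.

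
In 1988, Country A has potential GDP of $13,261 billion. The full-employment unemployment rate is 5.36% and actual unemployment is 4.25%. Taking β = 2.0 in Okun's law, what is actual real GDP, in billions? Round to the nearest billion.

Unemployment gap = 4.25 - 5.36 = -1.11 points, so the output gap is -2 × (-1.11) = 2.22%.
Actual GDP = 13261 × (1 + 2.22/100) = 13261 × 1.0222 ≈ 13555 billion.

$13,555 billion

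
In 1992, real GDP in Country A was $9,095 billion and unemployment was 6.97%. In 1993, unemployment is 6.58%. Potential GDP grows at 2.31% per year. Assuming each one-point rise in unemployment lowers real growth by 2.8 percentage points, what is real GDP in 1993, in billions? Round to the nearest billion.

$9,404 billion

Δu = 6.58 - 6.97 = -0.39 points.
Okun's law (growth form): g_Y = g_Y* - β × Δu = 2.31 - 2.8 × (-0.39) = 2.31 + 1.092 = 3.402%.
Real GDP in the next year = 9095 × (1 + 3.402/100) = 9095 × 1.03402 ≈ 9404 billion.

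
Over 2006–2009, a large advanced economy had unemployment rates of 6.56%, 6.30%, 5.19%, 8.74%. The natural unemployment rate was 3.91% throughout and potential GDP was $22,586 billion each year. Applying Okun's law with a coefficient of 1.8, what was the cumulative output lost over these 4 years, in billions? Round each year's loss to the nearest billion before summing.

Year 2006: gap = -1.8 × (6.56 - 3.91) = -4.77%, loss ≈ 22586 × 4.77/100 ≈ 1077.
Year 2007: gap = -1.8 × (6.3 - 3.91) = -4.302%, loss ≈ 22586 × 4.302/100 ≈ 972.
Year 2008: gap = -1.8 × (5.19 - 3.91) = -2.304%, loss ≈ 22586 × 2.304/100 ≈ 520.
Year 2009: gap = -1.8 × (8.74 - 3.91) = -8.694%, loss ≈ 22586 × 8.694/100 ≈ 1964.
Total lost output = 1077 + 972 + 520 + 1964 = 4533 billion.

$4,533 billion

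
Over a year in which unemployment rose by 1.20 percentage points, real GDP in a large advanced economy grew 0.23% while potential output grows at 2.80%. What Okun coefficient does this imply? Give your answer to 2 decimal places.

Growth form: g_Y = g_Y* - β × Δu, so β = (g_Y* - g_Y)/Δu.
β = (2.8 - 0.23)/1.20 = 2.57/1.20 = 2.14.

β ≈ 2.14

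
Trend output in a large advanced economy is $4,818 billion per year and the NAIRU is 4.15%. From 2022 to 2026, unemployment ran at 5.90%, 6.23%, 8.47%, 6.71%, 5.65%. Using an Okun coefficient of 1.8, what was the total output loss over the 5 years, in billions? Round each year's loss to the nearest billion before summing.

Year 2022: gap = -1.8 × (5.9 - 4.15) = -3.15%, loss ≈ 4818 × 3.15/100 ≈ 152.
Year 2023: gap = -1.8 × (6.23 - 4.15) = -3.744%, loss ≈ 4818 × 3.744/100 ≈ 180.
Year 2024: gap = -1.8 × (8.47 - 4.15) = -7.776%, loss ≈ 4818 × 7.776/100 ≈ 375.
Year 2025: gap = -1.8 × (6.71 - 4.15) = -4.608%, loss ≈ 4818 × 4.608/100 ≈ 222.
Year 2026: gap = -1.8 × (5.65 - 4.15) = -2.7%, loss ≈ 4818 × 2.7/100 ≈ 130.
Total lost output = 152 + 180 + 375 + 222 + 130 = 1059 billion.

$1,059 billion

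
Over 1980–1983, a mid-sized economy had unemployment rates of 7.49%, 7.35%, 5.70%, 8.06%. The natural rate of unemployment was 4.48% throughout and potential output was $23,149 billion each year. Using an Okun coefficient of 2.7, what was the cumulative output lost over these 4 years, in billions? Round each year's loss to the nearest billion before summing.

Year 1980: gap = -2.7 × (7.49 - 4.48) = -8.127%, loss ≈ 23149 × 8.127/100 ≈ 1881.
Year 1981: gap = -2.7 × (7.35 - 4.48) = -7.749%, loss ≈ 23149 × 7.749/100 ≈ 1794.
Year 1982: gap = -2.7 × (5.7 - 4.48) = -3.294%, loss ≈ 23149 × 3.294/100 ≈ 763.
Year 1983: gap = -2.7 × (8.06 - 4.48) = -9.666%, loss ≈ 23149 × 9.666/100 ≈ 2238.
Total lost output = 1881 + 1794 + 763 + 2238 = 6676 billion.

$6,676 billion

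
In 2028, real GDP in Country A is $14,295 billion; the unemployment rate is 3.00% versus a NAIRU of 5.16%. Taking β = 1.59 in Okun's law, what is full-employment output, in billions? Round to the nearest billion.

Unemployment gap = 3 - 5.16 = -2.16 points, so output gap = -1.59 × (-2.16) = 3.4344%.
Since Y = Y* × (1 + gap/100), Y* = 14295/1.034344 ≈ 13820 billion.

$13,820 billion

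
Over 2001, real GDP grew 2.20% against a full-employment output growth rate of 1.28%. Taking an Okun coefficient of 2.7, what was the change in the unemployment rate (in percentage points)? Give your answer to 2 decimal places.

Growth-rate Okun's law: g_Y = g_Y* - β × Δu, so Δu = (g_Y* - g_Y)/β.
Δu = (1.28 - 2.2)/2.7 = -0.92/2.7 = -0.34 percentage points.

-0.34 percentage points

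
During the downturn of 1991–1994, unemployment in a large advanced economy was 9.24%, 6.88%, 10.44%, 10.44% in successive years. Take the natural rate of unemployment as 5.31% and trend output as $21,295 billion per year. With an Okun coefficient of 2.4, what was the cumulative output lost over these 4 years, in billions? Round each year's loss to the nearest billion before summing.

$8,055 billion

Year 1991: gap = -2.4 × (9.24 - 5.31) = -9.432%, loss ≈ 21295 × 9.432/100 ≈ 2009.
Year 1992: gap = -2.4 × (6.88 - 5.31) = -3.768%, loss ≈ 21295 × 3.768/100 ≈ 802.
Year 1993: gap = -2.4 × (10.44 - 5.31) = -12.312%, loss ≈ 21295 × 12.312/100 ≈ 2622.
Year 1994: gap = -2.4 × (10.44 - 5.31) = -12.312%, loss ≈ 21295 × 12.312/100 ≈ 2622.
Total lost output = 2009 + 802 + 2622 + 2622 = 8055 billion.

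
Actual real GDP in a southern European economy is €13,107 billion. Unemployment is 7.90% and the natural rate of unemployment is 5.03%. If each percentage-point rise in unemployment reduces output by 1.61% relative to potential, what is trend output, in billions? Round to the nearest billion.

€13,742 billion

Unemployment gap = 7.9 - 5.03 = 2.87 points, so output gap = -1.61 × 2.87 = -4.6207%.
Since Y = Y* × (1 + gap/100), Y* = 13107/0.953793 ≈ 13742 billion.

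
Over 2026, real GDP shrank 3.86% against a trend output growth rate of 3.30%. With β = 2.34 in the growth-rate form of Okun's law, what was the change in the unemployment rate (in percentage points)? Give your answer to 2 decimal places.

3.06 percentage points

Growth-rate Okun's law: g_Y = g_Y* - β × Δu, so Δu = (g_Y* - g_Y)/β.
Δu = (3.3 + 3.86)/2.34 = 7.16/2.34 = 3.06 percentage points.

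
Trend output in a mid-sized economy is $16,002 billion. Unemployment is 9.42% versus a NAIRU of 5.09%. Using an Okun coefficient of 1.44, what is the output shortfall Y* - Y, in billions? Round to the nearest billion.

Output gap = -1.44 × (9.42 - 5.09) = -1.44 × 4.33 = -6.2352%.
Actual GDP ≈ 16002 × 0.937648 ≈ 15004 billion, so the shortfall is 16002 - 15004 = 998 billion.

$998 billion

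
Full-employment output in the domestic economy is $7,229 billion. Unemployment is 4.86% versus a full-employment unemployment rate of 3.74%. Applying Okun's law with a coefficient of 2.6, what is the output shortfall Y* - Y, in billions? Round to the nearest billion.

$211 billion

Output gap = -2.6 × (4.86 - 3.74) = -2.6 × 1.12 = -2.912%.
Actual GDP ≈ 7229 × 0.97088 ≈ 7018 billion, so the shortfall is 7229 - 7018 = 211 billion.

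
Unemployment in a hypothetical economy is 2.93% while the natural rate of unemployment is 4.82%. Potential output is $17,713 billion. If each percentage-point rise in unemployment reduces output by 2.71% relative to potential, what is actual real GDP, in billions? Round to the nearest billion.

$18,620 billion

Unemployment gap = 2.93 - 4.82 = -1.89 points, so the output gap is -2.71 × (-1.89) = 5.1219%.
Actual GDP = 17713 × (1 + 5.1219/100) = 17713 × 1.051219 ≈ 18620 billion.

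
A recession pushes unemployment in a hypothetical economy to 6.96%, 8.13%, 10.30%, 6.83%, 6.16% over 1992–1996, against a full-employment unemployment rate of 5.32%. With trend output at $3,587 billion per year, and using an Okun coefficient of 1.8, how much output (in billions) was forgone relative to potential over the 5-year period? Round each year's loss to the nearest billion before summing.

Year 1992: gap = -1.8 × (6.96 - 5.32) = -2.952%, loss ≈ 3587 × 2.952/100 ≈ 106.
Year 1993: gap = -1.8 × (8.13 - 5.32) = -5.058%, loss ≈ 3587 × 5.058/100 ≈ 181.
Year 1994: gap = -1.8 × (10.3 - 5.32) = -8.964%, loss ≈ 3587 × 8.964/100 ≈ 322.
Year 1995: gap = -1.8 × (6.83 - 5.32) = -2.718%, loss ≈ 3587 × 2.718/100 ≈ 97.
Year 1996: gap = -1.8 × (6.16 - 5.32) = -1.512%, loss ≈ 3587 × 1.512/100 ≈ 54.
Total lost output = 106 + 181 + 322 + 97 + 54 = 760 billion.

$760 billion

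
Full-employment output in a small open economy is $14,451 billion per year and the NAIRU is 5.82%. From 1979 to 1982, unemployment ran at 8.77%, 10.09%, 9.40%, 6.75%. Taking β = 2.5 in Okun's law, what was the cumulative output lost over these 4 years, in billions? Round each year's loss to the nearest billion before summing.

$4,238 billion

Year 1979: gap = -2.5 × (8.77 - 5.82) = -7.375%, loss ≈ 14451 × 7.375/100 ≈ 1066.
Year 1980: gap = -2.5 × (10.09 - 5.82) = -10.675%, loss ≈ 14451 × 10.675/100 ≈ 1543.
Year 1981: gap = -2.5 × (9.4 - 5.82) = -8.95%, loss ≈ 14451 × 8.95/100 ≈ 1293.
Year 1982: gap = -2.5 × (6.75 - 5.82) = -2.325%, loss ≈ 14451 × 2.325/100 ≈ 336.
Total lost output = 1066 + 1543 + 1293 + 336 = 4238 billion.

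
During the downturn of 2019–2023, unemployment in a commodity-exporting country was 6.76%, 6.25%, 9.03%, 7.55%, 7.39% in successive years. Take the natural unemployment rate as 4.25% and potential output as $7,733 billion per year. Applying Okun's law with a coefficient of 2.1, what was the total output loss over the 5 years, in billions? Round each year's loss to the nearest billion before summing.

$2,555 billion

Year 2019: gap = -2.1 × (6.76 - 4.25) = -5.271%, loss ≈ 7733 × 5.271/100 ≈ 408.
Year 2020: gap = -2.1 × (6.25 - 4.25) = -4.2%, loss ≈ 7733 × 4.2/100 ≈ 325.
Year 2021: gap = -2.1 × (9.03 - 4.25) = -10.038%, loss ≈ 7733 × 10.038/100 ≈ 776.
Year 2022: gap = -2.1 × (7.55 - 4.25) = -6.93%, loss ≈ 7733 × 6.93/100 ≈ 536.
Year 2023: gap = -2.1 × (7.39 - 4.25) = -6.594%, loss ≈ 7733 × 6.594/100 ≈ 510.
Total lost output = 408 + 325 + 776 + 536 + 510 = 2555 billion.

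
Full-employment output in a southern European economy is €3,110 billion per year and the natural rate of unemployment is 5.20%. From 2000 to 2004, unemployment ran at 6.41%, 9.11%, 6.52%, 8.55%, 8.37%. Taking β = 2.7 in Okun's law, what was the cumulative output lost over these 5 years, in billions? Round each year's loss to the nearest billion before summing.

€1,088 billion

Year 2000: gap = -2.7 × (6.41 - 5.2) = -3.267%, loss ≈ 3110 × 3.267/100 ≈ 102.
Year 2001: gap = -2.7 × (9.11 - 5.2) = -10.557%, loss ≈ 3110 × 10.557/100 ≈ 328.
Year 2002: gap = -2.7 × (6.52 - 5.2) = -3.564%, loss ≈ 3110 × 3.564/100 ≈ 111.
Year 2003: gap = -2.7 × (8.55 - 5.2) = -9.045%, loss ≈ 3110 × 9.045/100 ≈ 281.
Year 2004: gap = -2.7 × (8.37 - 5.2) = -8.559%, loss ≈ 3110 × 8.559/100 ≈ 266.
Total lost output = 102 + 328 + 111 + 281 + 266 = 1088 billion.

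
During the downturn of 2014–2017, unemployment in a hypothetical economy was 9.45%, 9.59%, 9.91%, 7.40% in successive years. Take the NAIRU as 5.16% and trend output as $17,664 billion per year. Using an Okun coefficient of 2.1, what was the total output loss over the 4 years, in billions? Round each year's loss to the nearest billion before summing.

$5,827 billion

Year 2014: gap = -2.1 × (9.45 - 5.16) = -9.009%, loss ≈ 17664 × 9.009/100 ≈ 1591.
Year 2015: gap = -2.1 × (9.59 - 5.16) = -9.303%, loss ≈ 17664 × 9.303/100 ≈ 1643.
Year 2016: gap = -2.1 × (9.91 - 5.16) = -9.975%, loss ≈ 17664 × 9.975/100 ≈ 1762.
Year 2017: gap = -2.1 × (7.4 - 5.16) = -4.704%, loss ≈ 17664 × 4.704/100 ≈ 831.
Total lost output = 1591 + 1643 + 1762 + 831 = 5827 billion.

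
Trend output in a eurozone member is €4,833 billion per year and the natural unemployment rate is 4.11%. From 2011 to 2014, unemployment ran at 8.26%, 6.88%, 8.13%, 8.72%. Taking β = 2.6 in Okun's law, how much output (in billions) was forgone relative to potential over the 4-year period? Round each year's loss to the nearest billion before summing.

Year 2011: gap = -2.6 × (8.26 - 4.11) = -10.79%, loss ≈ 4833 × 10.79/100 ≈ 521.
Year 2012: gap = -2.6 × (6.88 - 4.11) = -7.202%, loss ≈ 4833 × 7.202/100 ≈ 348.
Year 2013: gap = -2.6 × (8.13 - 4.11) = -10.452%, loss ≈ 4833 × 10.452/100 ≈ 505.
Year 2014: gap = -2.6 × (8.72 - 4.11) = -11.986%, loss ≈ 4833 × 11.986/100 ≈ 579.
Total lost output = 521 + 348 + 505 + 579 = 1953 billion.

€1,953 billion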